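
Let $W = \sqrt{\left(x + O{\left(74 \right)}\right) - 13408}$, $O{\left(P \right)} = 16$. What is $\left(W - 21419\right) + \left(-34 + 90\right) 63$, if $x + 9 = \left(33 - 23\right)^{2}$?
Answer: $-17891 + i \sqrt{13301} \approx -17891.0 + 115.33 i$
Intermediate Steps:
$x = 91$ ($x = -9 + \left(33 - 23\right)^{2} = -9 + 10^{2} = -9 + 100 = 91$)
$W = i \sqrt{13301}$ ($W = \sqrt{\left(91 + 16\right) - 13408} = \sqrt{107 - 13408} = \sqrt{-13301} = i \sqrt{13301} \approx 115.33 i$)
$\left(W - 21419\right) + \left(-34 + 90\right) 63 = \left(i \sqrt{13301} - 21419\right) + \left(-34 + 90\right) 63 = \left(-21419 + i \sqrt{13301}\right) + 56 \cdot 63 = \left(-21419 + i \sqrt{13301}\right) + 3528 = -17891 + i \sqrt{13301}$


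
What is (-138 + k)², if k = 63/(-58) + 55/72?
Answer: 83415259489/4359744 ≈ 19133.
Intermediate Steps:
k = -673/2088 (k = 63*(-1/58) + 55*(1/72) = -63/58 + 55/72 = -673/2088 ≈ -0.32232)
(-138 + k)² = (-138 - 673/2088)² = (-288817/2088)² = 83415259489/4359744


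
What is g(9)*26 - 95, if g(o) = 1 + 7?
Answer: 113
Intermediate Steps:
g(o) = 8
g(9)*26 - 95 = 8*26 - 95 = 208 - 95 = 113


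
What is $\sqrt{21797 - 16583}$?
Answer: $\sqrt{5214} \approx 72.208$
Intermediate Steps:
$\sqrt{21797 - 16583} = \sqrt{5214}$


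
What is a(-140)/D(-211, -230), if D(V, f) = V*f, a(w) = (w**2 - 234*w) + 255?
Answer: 10523/9706 ≈ 1.0842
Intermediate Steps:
a(w) = 255 + w**2 - 234*w
a(-140)/D(-211, -230) = (255 + (-140)**2 - 234*(-140))/((-211*(-230))) = (255 + 19600 + 32760)/48530 = 52615*(1/48530) = 10523/9706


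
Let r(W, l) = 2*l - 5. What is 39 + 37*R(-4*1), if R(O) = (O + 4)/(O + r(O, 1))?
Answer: 39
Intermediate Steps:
r(W, l) = -5 + 2*l
R(O) = (4 + O)/(-3 + O) (R(O) = (O + 4)/(O + (-5 + 2*1)) = (4 + O)/(O + (-5 + 2)) = (4 + O)/(O - 3) = (4 + O)/(-3 + O))
39 + 37*R(-4*1) = 39 + 37*((4 - 4*1)/(-3 - 4*1)) = 39 + 37*((4 - 4)/(-3 - 4)) = 39 + 37*(0/(-7)) = 39 + 37*(-⅐*0) = 39 + 37*0 = 39 + 0 = 39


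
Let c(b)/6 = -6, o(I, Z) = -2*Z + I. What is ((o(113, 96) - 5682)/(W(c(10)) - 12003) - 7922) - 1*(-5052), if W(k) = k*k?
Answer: -30723329/10707 ≈ -2869.5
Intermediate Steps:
o(I, Z) = I - 2*Z
c(b) = -36 (c(b) = 6*(-6) = -36)
W(k) = k²
((o(113, 96) - 5682)/(W(c(10)) - 12003) - 7922) - 1*(-5052) = (((113 - 2*96) - 5682)/((-36)² - 12003) - 7922) - 1*(-5052) = (((113 - 192) - 5682)/(1296 - 12003) - 7922) + 5052 = ((-79 - 5682)/(-10707) - 7922) + 5052 = (-5761*(-1/10707) - 7922) + 5052 = (5761/10707 - 7922) + 5052 = -84815093/10707 + 5052 = -30723329/10707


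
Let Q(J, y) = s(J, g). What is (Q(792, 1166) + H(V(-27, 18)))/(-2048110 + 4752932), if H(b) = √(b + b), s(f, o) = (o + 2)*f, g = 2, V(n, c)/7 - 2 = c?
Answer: 1584/1352411 + √70/1352411 ≈ 0.0011774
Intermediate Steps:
V(n, c) = 14 + 7*c
s(f, o) = f*(2 + o) (s(f, o) = (2 + o)*f = f*(2 + o))
H(b) = √2*√b (H(b) = √(2*b) = √2*√b)
Q(J, y) = 4*J (Q(J, y) = J*(2 + 2) = J*4 = 4*J)
(Q(792, 1166) + H(V(-27, 18)))/(-2048110 + 4752932) = (4*792 + √2*√(14 + 7*18))/(-2048110 + 4752932) = (3168 + √2*√(14 + 126))/2704822 = (3168 + √2*√140)*(1/2704822) = (3168 + √2*(2*√35))*(1/2704822) = (3168 + 2*√70)*(1/2704822) = 1584/1352411 + √70/1352411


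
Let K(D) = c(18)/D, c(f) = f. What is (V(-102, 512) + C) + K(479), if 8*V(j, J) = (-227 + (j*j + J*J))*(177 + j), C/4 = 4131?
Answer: 9846452037/3832 ≈ 2.5695e+6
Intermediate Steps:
C = 16524 (C = 4*4131 = 16524)
K(D) = 18/D
V(j, J) = (177 + j)*(-227 + J² + j²)/8 (V(j, J) = ((-227 + (j*j + J*J))*(177 + j))/8 = ((-227 + (j² + J²))*(177 + j))/8 = ((-227 + (J² + j²))*(177 + j))/8 = ((-227 + J² + j²)*(177 + j))/8 = ((177 + j)*(-227 + J² + j²))/8 = (177 + j)*(-227 + J² + j²)/8)
(V(-102, 512) + C) + K(479) = ((-40179/8 - 227/8*(-102) + (⅛)*(-102)³ + (177/8)*512² + (177/8)*(-102)² + (⅛)*(-102)*512²) + 16524) + 18/479 = ((-40179/8 + 11577/4 + (⅛)*(-1061208) + (177/8)*262144 + (177/8)*10404 + (⅛)*(-102)*262144) + 16524) + 18*(1/479) = ((-40179/8 + 11577/4 - 132651 + 5799936 + 460377/2 - 3342336) + 16524) + 18/479 = (20424075/8 + 16524) + 18/479 = 20556267/8 + 18/479 = 9846452037/3832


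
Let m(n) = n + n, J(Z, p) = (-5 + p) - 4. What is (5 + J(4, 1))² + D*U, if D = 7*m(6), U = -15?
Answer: -1251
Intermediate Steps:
J(Z, p) = -9 + p
m(n) = 2*n
D = 84 (D = 7*(2*6) = 7*12 = 84)
(5 + J(4, 1))² + D*U = (5 + (-9 + 1))² + 84*(-15) = (5 - 8)² - 1260 = (-3)² - 1260 = 9 - 1260 = -1251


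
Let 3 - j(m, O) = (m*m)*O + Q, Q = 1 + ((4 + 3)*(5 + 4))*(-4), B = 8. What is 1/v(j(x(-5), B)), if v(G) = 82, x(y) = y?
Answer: 1/82 ≈ 0.012195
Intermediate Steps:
Q = -251 (Q = 1 + (7*9)*(-4) = 1 + 63*(-4) = 1 - 252 = -251)
j(m, O) = 254 - O*m² (j(m, O) = 3 - ((m*m)*O - 251) = 3 - (m²*O - 251) = 3 - (O*m² - 251) = 3 - (-251 + O*m²) = 3 + (251 - O*m²) = 254 - O*m²)
1/v(j(x(-5), B)) = 1/82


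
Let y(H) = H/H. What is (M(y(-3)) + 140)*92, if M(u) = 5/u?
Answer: 13340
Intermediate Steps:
y(H) = 1
(M(y(-3)) + 140)*92 = (5/1 + 140)*92 = (5*1 + 140)*92 = (5 + 140)*92 = 145*92 = 13340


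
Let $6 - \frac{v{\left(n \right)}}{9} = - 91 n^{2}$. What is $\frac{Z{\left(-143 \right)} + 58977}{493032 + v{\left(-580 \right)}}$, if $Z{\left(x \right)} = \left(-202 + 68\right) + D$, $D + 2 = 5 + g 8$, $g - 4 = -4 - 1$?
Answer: $\frac{29419}{138002343} \approx 0.00021318$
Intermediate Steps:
$v{\left(n \right)} = 54 + 819 n^{2}$ ($v{\left(n \right)} = 54 - 9 \left(- 91 n^{2}\right) = 54 + 819 n^{2}$)
$g = -1$ ($g = 4 - 5 = -1$)
$D = -5$ ($D = -2 + \left(5 - 8\right) = -2 - 3 = -5$)
$Z{\left(x \right)} = -139$ ($Z{\left(x \right)} = \left(-202 + 68\right) - 5 = -134 - 5 = -139$)
$\frac{Z{\left(-143 \right)} + 58977}{493032 + v{\left(-580 \right)}} = \frac{-139 + 58977}{493032 + \left(54 + 819 \left(-580\right)^{2}\right)} = \frac{58838}{493032 + \left(54 + 819 \cdot 336400\right)} = \frac{58838}{493032 + \left(54 + 275511600\right)} = \frac{58838}{493032 + 275511654} = \frac{58838}{276004686} = 58838 \cdot \frac{1}{276004686} = \frac{29419}{138002343}$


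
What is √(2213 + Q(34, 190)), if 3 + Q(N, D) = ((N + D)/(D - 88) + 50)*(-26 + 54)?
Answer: √9549546/51 ≈ 60.593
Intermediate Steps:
Q(N, D) = 1397 + 28*(D + N)/(-88 + D) (Q(N, D) = -3 + ((N + D)/(D - 88) + 50)*(-26 + 54) = -3 + ((D + N)/(-88 + D) + 50)*28 = -3 + (50 + (D + N)/(-88 + D))*28 = -3 + (1400 + 28*(D + N)/(-88 + D)) = 1397 + 28*(D + N)/(-88 + D))
√(2213 + Q(34, 190)) = √(2213 + (-122936 + 28*34 + 1425*190)/(-88 + 190)) = √(2213 + (-122936 + 952 + 270750)/102) = √(2213 + (1/102)*148766) = √(2213 + 74383/51) = √(187246/51) = √9549546/51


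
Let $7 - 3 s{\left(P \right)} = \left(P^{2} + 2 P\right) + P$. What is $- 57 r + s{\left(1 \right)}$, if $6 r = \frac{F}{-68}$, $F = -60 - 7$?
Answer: $- \frac{1137}{136} \approx -8.3603$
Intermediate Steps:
$s{\left(P \right)} = \frac{7}{3} - P - \frac{P^{2}}{3}$ ($s{\left(P \right)} = \frac{7}{3} - \frac{\left(P^{2} + 2 P\right) + P}{3} = \frac{7}{3} - \frac{P^{2} + 3 P}{3} = \frac{7}{3} - \left(P + \frac{P^{2}}{3}\right) = \frac{7}{3} - P - \frac{P^{2}}{3}$)
$F = -67$ ($F = -60 - 7 = -67$)
$r = \frac{67}{408}$ ($r = \frac{\left(-67\right) \frac{1}{-68}}{6} = \frac{\left(-67\right) \left(- \frac{1}{68}\right)}{6} = \frac{1}{6} \cdot \frac{67}{68} = \frac{67}{408} \approx 0.16422$)
$- 57 r + s{\left(1 \right)} = \left(-57\right) \frac{67}{408} - \left(- \frac{4}{3} + \frac{1}{3}\right) = - \frac{1273}{136} - -1 = - \frac{1273}{136} + 1 = - \frac{1137}{136}$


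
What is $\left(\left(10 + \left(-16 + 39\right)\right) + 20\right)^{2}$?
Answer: $2809$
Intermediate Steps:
$\left(\left(10 + \left(-16 + 39\right)\right) + 20\right)^{2} = \left(\left(10 + 23\right) + 20\right)^{2} = \left(33 + 20\right)^{2} = 53^{2} = 2809$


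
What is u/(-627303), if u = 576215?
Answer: -576215/627303 ≈ -0.91856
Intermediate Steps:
u/(-627303) = 576215/(-627303) = 576215*(-1/627303) = -576215/627303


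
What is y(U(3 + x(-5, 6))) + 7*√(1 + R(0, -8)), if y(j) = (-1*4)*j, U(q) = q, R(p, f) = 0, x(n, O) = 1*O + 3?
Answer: -41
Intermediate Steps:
x(n, O) = 3 + O (x(n, O) = O + 3 = 3 + O)
y(j) = -4*j
y(U(3 + x(-5, 6))) + 7*√(1 + R(0, -8)) = -4*(3 + (3 + 6)) + 7*√(1 + 0) = -4*(3 + 9) + 7*√1 = -4*12 + 7*1 = -48 + 7 = -41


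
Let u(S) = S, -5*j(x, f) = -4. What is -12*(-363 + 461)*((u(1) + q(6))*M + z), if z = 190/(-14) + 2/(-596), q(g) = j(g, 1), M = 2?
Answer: 8739108/745 ≈ 11730.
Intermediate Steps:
j(x, f) = 4/5 (j(x, f) = -1/5*(-4) = 4/5)
q(g) = 4/5
z = -28317/2086 (z = 190*(-1/14) + 2*(-1/596) = -95/7 - 1/298 = -28317/2086 ≈ -13.575)
-12*(-363 + 461)*((u(1) + q(6))*M + z) = -12*(-363 + 461)*((1 + 4/5)*2 - 28317/2086) = -1176*((9/5)*2 - 28317/2086) = -1176*(18/5 - 28317/2086) = -1176*(-104037)/10430 = -12*(-728259/745) = 8739108/745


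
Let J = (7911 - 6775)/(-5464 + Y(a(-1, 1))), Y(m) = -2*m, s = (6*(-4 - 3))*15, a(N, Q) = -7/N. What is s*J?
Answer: 119280/913 ≈ 130.65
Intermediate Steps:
s = -630 (s = (6*(-7))*15 = -42*15 = -630)
J = -568/2739 (J = (7911 - 6775)/(-5464 - (-14)/(-1)) = 1136/(-5464 - (-14)*(-1)) = 1136/(-5464 - 2*7) = 1136/(-5464 - 14) = 1136/(-5478) = 1136*(-1/5478) = -568/2739 ≈ -0.20738)
s*J = -630*(-568/2739) = 119280/913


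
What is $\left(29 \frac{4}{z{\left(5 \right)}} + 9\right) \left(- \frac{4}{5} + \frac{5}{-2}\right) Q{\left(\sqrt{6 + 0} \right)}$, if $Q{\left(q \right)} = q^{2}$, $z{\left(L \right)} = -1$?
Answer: $\frac{10593}{5} \approx 2118.6$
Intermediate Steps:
$\left(29 \frac{4}{z{\left(5 \right)}} + 9\right) \left(- \frac{4}{5} + \frac{5}{-2}\right) Q{\left(\sqrt{6 + 0} \right)} = \left(29 \frac{4}{-1} + 9\right) \left(- \frac{4}{5} + \frac{5}{-2}\right) \left(\sqrt{6 + 0}\right)^{2} = \left(29 \cdot 4 \left(-1\right) + 9\right) \left(\left(-4\right) \frac{1}{5} + 5 \left(- \frac{1}{2}\right)\right) \left(\sqrt{6}\right)^{2} = \left(29 \left(-4\right) + 9\right) \left(- \frac{4}{5} - \frac{5}{2}\right) 6 = \left(-116 + 9\right) \left(\left(- \frac{33}{10}\right) 6\right) = \left(-107\right) \left(- \frac{99}{5}\right) = \frac{10593}{5}$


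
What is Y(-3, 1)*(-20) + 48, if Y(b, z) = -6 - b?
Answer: 108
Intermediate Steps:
Y(-3, 1)*(-20) + 48 = (-6 - 1*(-3))*(-20) + 48 = (-6 + 3)*(-20) + 48 = -3*(-20) + 48 = 60 + 48 = 108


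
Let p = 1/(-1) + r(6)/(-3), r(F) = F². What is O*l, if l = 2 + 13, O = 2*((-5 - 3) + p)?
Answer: -630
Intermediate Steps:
p = -13 (p = 1/(-1) + 6²/(-3) = 1*(-1) + 36*(-⅓) = -1 - 12 = -13)
O = -42 (O = 2*((-5 - 3) - 13) = 2*(-8 - 13) = 2*(-21) = -42)
l = 15
O*l = -42*15 = -630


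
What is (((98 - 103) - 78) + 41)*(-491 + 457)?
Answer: 1428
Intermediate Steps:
(((98 - 103) - 78) + 41)*(-491 + 457) = ((-5 - 78) + 41)*(-34) = (-83 + 41)*(-34) = -42*(-34) = 1428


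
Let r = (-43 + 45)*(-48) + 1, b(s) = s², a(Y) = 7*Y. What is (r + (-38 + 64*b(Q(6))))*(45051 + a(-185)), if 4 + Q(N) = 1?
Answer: 19383908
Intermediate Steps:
Q(N) = -3 (Q(N) = -4 + 1 = -3)
r = -95 (r = 2*(-48) + 1 = -96 + 1 = -95)
(r + (-38 + 64*b(Q(6))))*(45051 + a(-185)) = (-95 + (-38 + 64*(-3)²))*(45051 + 7*(-185)) = (-95 + (-38 + 64*9))*(45051 - 1295) = (-95 + (-38 + 576))*43756 = (-95 + 538)*43756 = 443*43756 = 19383908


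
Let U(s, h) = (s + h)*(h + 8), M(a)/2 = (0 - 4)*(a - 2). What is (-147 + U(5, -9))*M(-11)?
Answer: -14872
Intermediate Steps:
M(a) = 16 - 8*a (M(a) = 2*((0 - 4)*(a - 2)) = 2*(-4*(-2 + a)) = 2*(8 - 4*a) = 16 - 8*a)
U(s, h) = (8 + h)*(h + s) (U(s, h) = (h + s)*(8 + h) = (8 + h)*(h + s))
(-147 + U(5, -9))*M(-11) = (-147 + ((-9)² + 8*(-9) + 8*5 - 9*5))*(16 - 8*(-11)) = (-147 + (81 - 72 + 40 - 45))*(16 + 88) = (-147 + 4)*104 = -143*104 = -14872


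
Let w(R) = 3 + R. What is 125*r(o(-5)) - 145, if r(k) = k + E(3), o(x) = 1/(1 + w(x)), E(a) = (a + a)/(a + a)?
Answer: -145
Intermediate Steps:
E(a) = 1 (E(a) = (2*a)/((2*a)) = (2*a)*(1/(2*a)) = 1)
o(x) = 1/(4 + x) (o(x) = 1/(1 + (3 + x)) = 1/(4 + x))
r(k) = 1 + k (r(k) = k + 1 = 1 + k)
125*r(o(-5)) - 145 = 125*(1 + 1/(4 - 5)) - 145 = 125*(1 + 1/(-1)) - 145 = 125*(1 - 1) - 145 = 125*0 - 145 = 0 - 145 = -145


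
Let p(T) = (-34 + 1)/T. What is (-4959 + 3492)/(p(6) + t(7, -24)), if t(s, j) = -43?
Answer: 2934/97 ≈ 30.247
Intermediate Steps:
p(T) = -33/T
(-4959 + 3492)/(p(6) + t(7, -24)) = (-4959 + 3492)/(-33/6 - 43) = -1467/(-33*⅙ - 43) = -1467/(-11/2 - 43) = -1467/(-97/2) = -1467*(-2/97) = 2934/97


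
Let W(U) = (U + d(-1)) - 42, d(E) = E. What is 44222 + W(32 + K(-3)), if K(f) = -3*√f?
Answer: 44211 - 3*I*√3 ≈ 44211.0 - 5.1962*I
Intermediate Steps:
W(U) = -43 + U (W(U) = (U - 1) - 42 = (-1 + U) - 42 = -43 + U)
44222 + W(32 + K(-3)) = 44222 + (-43 + (32 - 3*I*√3)) = 44222 + (-11 - 3*I*√3) = 44211 - 3*I*√3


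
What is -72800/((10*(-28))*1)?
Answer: 260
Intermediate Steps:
-72800/((10*(-28))*1) = -72800/((-280*1)) = -72800/(-280) = -72800*(-1/280) = 260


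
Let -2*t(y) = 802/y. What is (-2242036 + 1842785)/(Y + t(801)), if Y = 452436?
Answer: -319800051/362400835 ≈ -0.88245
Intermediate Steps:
t(y) = -401/y
(-2242036 + 1842785)/(Y + t(801)) = (-2242036 + 1842785)/(452436 - 401/801) = -399251/(452436 - 401*1/801) = -399251/(452436 - 401/801) = -399251/362400835/801 = -399251*801/362400835 = -319800051/362400835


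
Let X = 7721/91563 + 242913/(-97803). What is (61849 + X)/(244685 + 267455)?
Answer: 4102553520463/33972469604596 ≈ 0.12076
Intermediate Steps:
X = -795803928/331671707 (X = 7721*(1/91563) + 242913*(-1/97803) = 7721/91563 - 80971/32601 = -795803928/331671707 ≈ -2.3994)
(61849 + X)/(244685 + 267455) = (61849 - 795803928/331671707)/(244685 + 267455) = (20512767602315/331671707)/512140 = (20512767602315/331671707)*(1/512140) = 4102553520463/33972469604596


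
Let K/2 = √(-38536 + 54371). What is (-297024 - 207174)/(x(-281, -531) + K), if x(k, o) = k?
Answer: 47226546/5207 + 336132*√15835/5207 ≈ 17193.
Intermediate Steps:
K = 2*√15835 (K = 2*√(-38536 + 54371) = 2*√15835 ≈ 251.67)
(-297024 - 207174)/(x(-281, -531) + K) = (-297024 - 207174)/(-281 + 2*√15835) = -504198/(-281 + 2*√15835)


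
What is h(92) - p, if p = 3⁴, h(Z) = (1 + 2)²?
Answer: -72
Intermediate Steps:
h(Z) = 9 (h(Z) = 3² = 9)
p = 81
h(92) - p = 9 - 1*81 = 9 - 81 = -72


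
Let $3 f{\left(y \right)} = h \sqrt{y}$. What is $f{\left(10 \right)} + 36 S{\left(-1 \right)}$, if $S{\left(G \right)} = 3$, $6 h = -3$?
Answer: $108 - \frac{\sqrt{10}}{6} \approx 107.47$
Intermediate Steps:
$h = - \frac{1}{2}$ ($h = \frac{1}{6} \left(-3\right) = - \frac{1}{2} \approx -0.5$)
$f{\left(y \right)} = - \frac{\sqrt{y}}{6}$ ($f{\left(y \right)} = \frac{\left(- \frac{1}{2}\right) \sqrt{y}}{3} = - \frac{\sqrt{y}}{6}$)
$f{\left(10 \right)} + 36 S{\left(-1 \right)} = - \frac{\sqrt{10}}{6} + 36 \cdot 3 = - \frac{\sqrt{10}}{6} + 108 = 108 - \frac{\sqrt{10}}{6}$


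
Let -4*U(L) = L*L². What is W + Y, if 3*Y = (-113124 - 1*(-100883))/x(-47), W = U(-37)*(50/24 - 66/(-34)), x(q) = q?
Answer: 652625621/12784 ≈ 51050.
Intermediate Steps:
U(L) = -L³/4 (U(L) = -L*L²/4 = -L³/4)
W = 41586113/816 (W = (-¼*(-37)³)*(50/24 - 66/(-34)) = (-¼*(-50653))*(50*(1/24) - 66*(-1/34)) = 50653*(25/12 + 33/17)/4 = (50653/4)*(821/204) = 41586113/816 ≈ 50963.)
Y = 12241/141 (Y = ((-113124 - 1*(-100883))/(-47))/3 = ((-113124 + 100883)*(-1/47))/3 = (-12241*(-1/47))/3 = (⅓)*(12241/47) = 12241/141 ≈ 86.816)
W + Y = 41586113/816 + 12241/141 = 652625621/12784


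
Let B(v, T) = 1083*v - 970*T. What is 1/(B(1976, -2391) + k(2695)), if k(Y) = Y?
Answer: 1/4461973 ≈ 2.2412e-7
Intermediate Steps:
B(v, T) = -970*T + 1083*v
1/(B(1976, -2391) + k(2695)) = 1/((-970*(-2391) + 1083*1976) + 2695) = 1/((2319270 + 2140008) + 2695) = 1/(4459278 + 2695) = 1/4461973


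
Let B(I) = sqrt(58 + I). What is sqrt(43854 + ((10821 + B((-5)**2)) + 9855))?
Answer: sqrt(64530 + sqrt(83)) ≈ 254.05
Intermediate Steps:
sqrt(43854 + ((10821 + B((-5)**2)) + 9855)) = sqrt(43854 + ((10821 + sqrt(58 + (-5)**2)) + 9855)) = sqrt(43854 + ((10821 + sqrt(58 + 25)) + 9855)) = sqrt(43854 + ((10821 + sqrt(83)) + 9855)) = sqrt(43854 + (20676 + sqrt(83))) = sqrt(64530 + sqrt(83))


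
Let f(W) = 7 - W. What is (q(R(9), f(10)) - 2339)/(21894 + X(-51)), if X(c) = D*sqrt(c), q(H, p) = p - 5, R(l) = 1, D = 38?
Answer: -8564203/79903480 + 44593*I*sqrt(51)/239710440 ≈ -0.10718 + 0.0013285*I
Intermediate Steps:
q(H, p) = -5 + p
X(c) = 38*sqrt(c)
(q(R(9), f(10)) - 2339)/(21894 + X(-51)) = ((-5 + (7 - 1*10)) - 2339)/(21894 + 38*sqrt(-51)) = ((-5 + (7 - 10)) - 2339)/(21894 + 38*(I*sqrt(51))) = ((-5 - 3) - 2339)/(21894 + 38*I*sqrt(51)) = (-8 - 2339)/(21894 + 38*I*sqrt(51)) = -2347/(21894 + 38*I*sqrt(51))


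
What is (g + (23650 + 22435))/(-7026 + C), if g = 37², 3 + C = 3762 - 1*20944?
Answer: -4314/2201 ≈ -1.9600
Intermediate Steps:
C = -17185 (C = -3 + (3762 - 1*20944) = -3 + (3762 - 20944) = -3 - 17182 = -17185)
g = 1369
(g + (23650 + 22435))/(-7026 + C) = (1369 + (23650 + 22435))/(-7026 - 17185) = (1369 + 46085)/(-24211) = 47454*(-1/24211) = -4314/2201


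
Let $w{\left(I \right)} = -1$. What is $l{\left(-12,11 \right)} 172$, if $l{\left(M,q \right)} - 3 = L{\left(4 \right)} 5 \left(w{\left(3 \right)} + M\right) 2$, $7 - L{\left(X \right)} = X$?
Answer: $-66564$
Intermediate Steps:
$L{\left(X \right)} = 7 - X$
$l{\left(M,q \right)} = -27 + 30 M$ ($l{\left(M,q \right)} = 3 + \left(7 - 4\right) 5 \left(-1 + M\right) 2 = 3 + \left(7 - 4\right) \left(-5 + 5 M\right) 2 = 3 + 3 \left(-5 + 5 M\right) 2 = 3 + \left(-15 + 15 M\right) 2 = 3 + \left(-30 + 30 M\right) = -27 + 30 M$)
$l{\left(-12,11 \right)} 172 = \left(-27 + 30 \left(-12\right)\right) 172 = \left(-27 - 360\right) 172 = \left(-387\right) 172 = -66564$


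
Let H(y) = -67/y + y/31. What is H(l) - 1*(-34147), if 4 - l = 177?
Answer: 183102509/5363 ≈ 34142.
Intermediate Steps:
l = -173 (l = 4 - 1*177 = 4 - 177 = -173)
H(y) = -67/y + y/31 (H(y) = -67/y + y*(1/31) = -67/y + y/31)
H(l) - 1*(-34147) = (-67/(-173) + (1/31)*(-173)) - 1*(-34147) = (-67*(-1/173) - 173/31) + 34147 = (67/173 - 173/31) + 34147 = -27852/5363 + 34147 = 183102509/5363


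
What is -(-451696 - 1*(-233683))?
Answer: 218013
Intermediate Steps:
-(-451696 - 1*(-233683)) = -(-451696 + 233683) = -1*(-218013) = 218013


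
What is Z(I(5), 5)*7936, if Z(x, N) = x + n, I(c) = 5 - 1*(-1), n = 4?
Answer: 79360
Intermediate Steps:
I(c) = 6 (I(c) = 5 + 1 = 6)
Z(x, N) = 4 + x (Z(x, N) = x + 4 = 4 + x)
Z(I(5), 5)*7936 = (4 + 6)*7936 = 10*7936 = 79360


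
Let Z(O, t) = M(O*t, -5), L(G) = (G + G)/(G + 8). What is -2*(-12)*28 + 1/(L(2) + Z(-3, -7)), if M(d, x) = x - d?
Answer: 86011/128 ≈ 671.96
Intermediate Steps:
L(G) = 2*G/(8 + G) (L(G) = (2*G)/(8 + G) = 2*G/(8 + G))
Z(O, t) = -5 - O*t
-2*(-12)*28 + 1/(L(2) + Z(-3, -7)) = -2*(-12)*28 + 1/(2*2/(8 + 2) + (-5 - 1*(-3)*(-7))) = 24*28 + 1/(2*2/10 + (-5 - 21)) = 672 + 1/(2*2*(1/10) - 26) = 672 + 1/(2/5 - 26) = 672 + 1/(-128/5) = 672 - 5/128 = 86011/128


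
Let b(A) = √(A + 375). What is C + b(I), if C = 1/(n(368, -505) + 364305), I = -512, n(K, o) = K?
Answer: 1/364673 + I*√137 ≈ 2.7422e-6 + 11.705*I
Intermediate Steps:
b(A) = √(375 + A)
C = 1/364673 (C = 1/(368 + 364305) = 1/364673 ≈ 2.7422e-6)
C + b(I) = 1/364673 + √(375 - 512) = 1/364673 + √(-137) = 1/364673 + I*√137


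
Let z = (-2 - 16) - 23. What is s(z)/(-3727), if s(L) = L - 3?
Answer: 44/3727 ≈ 0.011806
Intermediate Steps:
z = -41 (z = -18 - 23 = -41)
s(L) = -3 + L
s(z)/(-3727) = (-3 - 41)/(-3727) = -44*(-1/3727) = 44/3727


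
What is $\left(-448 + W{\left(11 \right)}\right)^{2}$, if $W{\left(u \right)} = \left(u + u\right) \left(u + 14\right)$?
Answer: $10404$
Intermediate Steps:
$W{\left(u \right)} = 2 u \left(14 + u\right)$
$\left(-448 + W{\left(11 \right)}\right)^{2} = \left(-448 + 2 \cdot 11 \left(14 + 11\right)\right)^{2} = \left(-448 + 2 \cdot 11 \cdot 25\right)^{2} = \left(-448 + 550\right)^{2} = 102^{2} = 10404$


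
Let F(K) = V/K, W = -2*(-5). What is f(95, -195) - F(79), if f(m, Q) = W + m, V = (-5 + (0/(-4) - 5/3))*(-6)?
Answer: 8255/79 ≈ 104.49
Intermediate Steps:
W = 10
V = 40 (V = (-5 + (0*(-1/4) - 5*1/3))*(-6) = (-5 + (0 - 5/3))*(-6) = (-5 - 5/3)*(-6) = -20/3*(-6) = 40)
F(K) = 40/K
f(m, Q) = 10 + m
f(95, -195) - F(79) = (10 + 95) - 40/79 = 105 - 40/79 = 8255/79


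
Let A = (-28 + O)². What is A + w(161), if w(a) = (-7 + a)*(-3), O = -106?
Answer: 17494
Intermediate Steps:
w(a) = 21 - 3*a
A = 17956 (A = (-28 - 106)² = (-134)² = 17956)
A + w(161) = 17956 + (21 - 3*161) = 17956 + (21 - 483) = 17956 - 462 = 17494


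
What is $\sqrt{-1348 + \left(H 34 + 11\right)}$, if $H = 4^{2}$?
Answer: $i \sqrt{793} \approx 28.16 i$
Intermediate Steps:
$H = 16$
$\sqrt{-1348 + \left(H 34 + 11\right)} = \sqrt{-1348 + \left(16 \cdot 34 + 11\right)} = \sqrt{-1348 + \left(544 + 11\right)} = \sqrt{-1348 + 555} = \sqrt{-793} = i \sqrt{793}$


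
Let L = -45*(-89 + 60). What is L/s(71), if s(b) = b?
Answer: 1305/71 ≈ 18.380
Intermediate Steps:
L = 1305 (L = -45*(-29) = 1305)
L/s(71) = 1305/71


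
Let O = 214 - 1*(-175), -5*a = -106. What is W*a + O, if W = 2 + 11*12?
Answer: 16149/5 ≈ 3229.8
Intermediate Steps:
a = 106/5 (a = -⅕*(-106) = 106/5 ≈ 21.200)
O = 389 (O = 214 + 175 = 389)
W = 134 (W = 2 + 132 = 134)
W*a + O = 134*(106/5) + 389 = 14204/5 + 389 = 16149/5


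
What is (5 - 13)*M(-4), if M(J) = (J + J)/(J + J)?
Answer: -8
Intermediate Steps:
M(J) = 1 (M(J) = (2*J)/((2*J)) = (2*J)*(1/(2*J)) = 1)
(5 - 13)*M(-4) = (5 - 13)*1 = -8*1 = -8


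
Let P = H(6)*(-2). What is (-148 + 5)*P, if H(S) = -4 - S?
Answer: -2860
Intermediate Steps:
P = 20 (P = (-4 - 1*6)*(-2) = (-4 - 6)*(-2) = -10*(-2) = 20)
(-148 + 5)*P = (-148 + 5)*20 = -143*20 = -2860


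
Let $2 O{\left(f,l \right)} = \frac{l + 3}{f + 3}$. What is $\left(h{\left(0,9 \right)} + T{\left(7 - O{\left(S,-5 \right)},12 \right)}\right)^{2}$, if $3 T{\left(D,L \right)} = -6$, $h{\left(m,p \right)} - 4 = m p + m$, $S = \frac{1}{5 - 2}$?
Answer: $4$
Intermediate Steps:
$S = \frac{1}{3} \approx 0.33333$
$h{\left(m,p \right)} = 4 + m + m p$ ($h{\left(m,p \right)} = 4 + \left(m p + m\right) = 4 + \left(m + m p\right) = 4 + m + m p$)
$O{\left(f,l \right)} = \frac{3 + l}{2 \left(3 + f\right)}$ ($O{\left(f,l \right)} = \frac{\left(l + 3\right) \frac{1}{f + 3}}{2} = \frac{\left(3 + l\right) \frac{1}{3 + f}}{2} = \frac{\frac{1}{3 + f} \left(3 + l\right)}{2} = \frac{3 + l}{2 \left(3 + f\right)}$)
$T{\left(D,L \right)} = -2$ ($T{\left(D,L \right)} = \frac{1}{3} \left(-6\right) = -2$)
$\left(h{\left(0,9 \right)} + T{\left(7 - O{\left(S,-5 \right)},12 \right)}\right)^{2} = \left(\left(4 + 0 + 0 \cdot 9\right) - 2\right)^{2} = \left(\left(4 + 0 + 0\right) - 2\right)^{2} = \left(4 - 2\right)^{2} = 2^{2} = 4$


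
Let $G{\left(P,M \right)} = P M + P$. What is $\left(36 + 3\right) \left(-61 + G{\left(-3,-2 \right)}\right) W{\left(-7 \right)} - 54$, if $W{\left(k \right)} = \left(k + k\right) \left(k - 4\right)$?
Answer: $-348402$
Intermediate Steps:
$W{\left(k \right)} = 2 k \left(-4 + k\right)$
$G{\left(P,M \right)} = P + M P$ ($G{\left(P,M \right)} = M P + P = P + M P$)
$\left(36 + 3\right) \left(-61 + G{\left(-3,-2 \right)}\right) W{\left(-7 \right)} - 54 = \left(36 + 3\right) \left(-61 - 3 \left(1 - 2\right)\right) 2 \left(-7\right) \left(-4 - 7\right) - 54 = 39 \left(-61 - -3\right) 2 \left(-7\right) \left(-11\right) - 54 = 39 \left(-61 + 3\right) 154 - 54 = 39 \left(-58\right) 154 - 54 = \left(-2262\right) 154 - 54 = -348348 - 54 = -348402$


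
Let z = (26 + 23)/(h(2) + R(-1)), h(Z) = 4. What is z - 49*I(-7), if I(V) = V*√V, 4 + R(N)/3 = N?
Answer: -49/11 + 343*I*√7 ≈ -4.4545 + 907.49*I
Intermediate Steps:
R(N) = -12 + 3*N
I(V) = V^(3/2)
z = -49/11 (z = (26 + 23)/(4 + (-12 + 3*(-1))) = 49/(4 + (-12 - 3)) = 49/(4 - 15) = 49/(-11) = 49*(-1/11) = -49/11 ≈ -4.4545)
z - 49*I(-7) = -49/11 - (-343)*I*√7 = -49/11 + 343*I*√7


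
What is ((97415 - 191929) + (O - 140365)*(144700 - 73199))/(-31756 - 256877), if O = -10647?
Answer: 10797603526/288633 ≈ 37409.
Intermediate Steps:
((97415 - 191929) + (O - 140365)*(144700 - 73199))/(-31756 - 256877) = ((97415 - 191929) + (-10647 - 140365)*(144700 - 73199))/(-31756 - 256877) = (-94514 - 151012*71501)/(-288633) = (-94514 - 10797509012)*(-1/288633) = -10797603526*(-1/288633) = 10797603526/288633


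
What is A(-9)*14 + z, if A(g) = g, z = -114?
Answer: -240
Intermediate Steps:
A(-9)*14 + z = -9*14 - 114 = -126 - 114 = -240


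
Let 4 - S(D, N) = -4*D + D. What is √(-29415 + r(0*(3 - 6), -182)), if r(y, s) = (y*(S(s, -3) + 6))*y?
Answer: I*√29415 ≈ 171.51*I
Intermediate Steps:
S(D, N) = 4 + 3*D (S(D, N) = 4 - (-4*D + D) = 4 - (-3)*D = 4 + 3*D)
r(y, s) = y²*(10 + 3*s) (r(y, s) = (y*((4 + 3*s) + 6))*y = (y*(10 + 3*s))*y = y²*(10 + 3*s))
√(-29415 + r(0*(3 - 6), -182)) = √(-29415 + (0*(3 - 6))²*(10 + 3*(-182))) = √(-29415 + (0*(-3))²*(10 - 546)) = √(-29415 + 0²*(-536)) = √(-29415 + 0*(-536)) = √(-29415 + 0) = √(-29415) = I*√29415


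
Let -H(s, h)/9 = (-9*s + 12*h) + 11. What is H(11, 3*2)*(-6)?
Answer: -864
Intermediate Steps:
H(s, h) = -99 - 108*h + 81*s (H(s, h) = -9*((-9*s + 12*h) + 11) = -9*(11 - 9*s + 12*h) = -99 - 108*h + 81*s)
H(11, 3*2)*(-6) = (-99 - 324*2 + 81*11)*(-6) = (-99 - 108*6 + 891)*(-6) = (-99 - 648 + 891)*(-6) = 144*(-6) = -864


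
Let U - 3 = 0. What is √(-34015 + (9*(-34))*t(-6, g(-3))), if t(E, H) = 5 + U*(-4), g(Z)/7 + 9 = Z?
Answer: I*√31873 ≈ 178.53*I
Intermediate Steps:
U = 3 (U = 3 + 0 = 3)
g(Z) = -63 + 7*Z
t(E, H) = -7 (t(E, H) = 5 + 3*(-4) = 5 - 12 = -7)
√(-34015 + (9*(-34))*t(-6, g(-3))) = √(-34015 + (9*(-34))*(-7)) = √(-34015 - 306*(-7)) = √(-34015 + 2142) = √(-31873) = I*√31873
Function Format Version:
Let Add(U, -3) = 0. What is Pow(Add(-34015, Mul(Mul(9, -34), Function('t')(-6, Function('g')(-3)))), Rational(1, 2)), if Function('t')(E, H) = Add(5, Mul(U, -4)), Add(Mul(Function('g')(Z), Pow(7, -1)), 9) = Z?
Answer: Mul(I, Pow(31873, Rational(1, 2))) ≈ Mul(178.53, I)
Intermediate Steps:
U = 3 (U = Add(3, 0) = 3)
Function('g')(Z) = Add(-63, Mul(7, Z))
Function('t')(E, H) = -7 (Function('t')(E, H) = Add(5, Mul(3, -4)) = Add(5, -12) = -7)
Pow(Add(-34015, Mul(Mul(9, -34), Function('t')(-6, Function('g')(-3)))), Rational(1, 2)) = Pow(Add(-34015, Mul(Mul(9, -34), -7)), Rational(1, 2)) = Pow(Add(-34015, Mul(-306, -7)), Rational(1, 2)) = Pow(Add(-34015, 2142), Rational(1, 2)) = Pow(-31873, Rational(1, 2)) = Mul(I, Pow(31873, Rational(1, 2)))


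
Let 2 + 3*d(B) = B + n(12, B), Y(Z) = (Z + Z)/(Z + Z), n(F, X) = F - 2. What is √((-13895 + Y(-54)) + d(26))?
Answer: 4*I*√7809/3 ≈ 117.82*I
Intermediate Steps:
n(F, X) = -2 + F
Y(Z) = 1 (Y(Z) = (2*Z)/((2*Z)) = (2*Z)*(1/(2*Z)) = 1)
d(B) = 8/3 + B/3 (d(B) = -⅔ + (B + (-2 + 12))/3 = -⅔ + (B + 10)/3 = -⅔ + (10 + B)/3 = -⅔ + (10/3 + B/3) = 8/3 + B/3)
√((-13895 + Y(-54)) + d(26)) = √((-13895 + 1) + (8/3 + (⅓)*26)) = √(-13894 + (8/3 + 26/3)) = √(-13894 + 34/3) = √(-41648/3) = 4*I*√7809/3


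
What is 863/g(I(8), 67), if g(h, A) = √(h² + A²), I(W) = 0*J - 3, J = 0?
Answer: 863*√4498/4498 ≈ 12.868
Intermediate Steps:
I(W) = -3 (I(W) = 0*0 - 3 = 0 - 3 = -3)
g(h, A) = √(A² + h²)
863/g(I(8), 67) = 863/(√(67² + (-3)²)) = 863/(√(4489 + 9)) = 863/(√4498) = 863*(√4498/4498) = 863*√4498/4498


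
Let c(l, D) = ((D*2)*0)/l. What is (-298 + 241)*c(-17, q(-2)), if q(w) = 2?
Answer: 0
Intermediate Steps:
c(l, D) = 0 (c(l, D) = ((2*D)*0)/l = 0/l = 0)
(-298 + 241)*c(-17, q(-2)) = (-298 + 241)*0 = -57*0 = 0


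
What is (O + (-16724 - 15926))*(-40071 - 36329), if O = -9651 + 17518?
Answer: 1893421200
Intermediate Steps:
O = 7867
(O + (-16724 - 15926))*(-40071 - 36329) = (7867 + (-16724 - 15926))*(-40071 - 36329) = (7867 - 32650)*(-76400) = -24783*(-76400) = 1893421200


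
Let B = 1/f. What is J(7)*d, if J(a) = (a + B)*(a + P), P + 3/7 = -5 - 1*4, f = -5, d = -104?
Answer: 60112/35 ≈ 1717.5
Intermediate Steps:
P = -66/7 (P = -3/7 + (-5 - 1*4) = -3/7 + (-5 - 4) = -3/7 - 9 = -66/7 ≈ -9.4286)
B = -1/5 (B = 1/(-5) = -1/5 ≈ -0.20000)
J(a) = (-66/7 + a)*(-1/5 + a) (J(a) = (a - 1/5)*(a - 66/7) = (-1/5 + a)*(-66/7 + a) = (-66/7 + a)*(-1/5 + a))
J(7)*d = (66/35 + 7**2 - 337/35*7)*(-104) = (66/35 + 49 - 337/5)*(-104) = -578/35*(-104) = 60112/35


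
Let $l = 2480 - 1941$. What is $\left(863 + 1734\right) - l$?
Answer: $2058$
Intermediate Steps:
$l = 539$
$\left(863 + 1734\right) - l = \left(863 + 1734\right) - 539 = 2597 - 539 = 2058$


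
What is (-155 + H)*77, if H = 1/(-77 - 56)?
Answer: -226776/19 ≈ -11936.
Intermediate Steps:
H = -1/133 (H = 1/(-133) = -1/133 ≈ -0.0075188)
(-155 + H)*77 = (-155 - 1/133)*77 = -20616/133*77 = -226776/19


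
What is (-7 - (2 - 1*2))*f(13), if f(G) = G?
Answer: -91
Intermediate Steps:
(-7 - (2 - 1*2))*f(13) = (-7 - (2 - 1*2))*13 = (-7 - (2 - 2))*13 = (-7 - 1*0)*13 = (-7 + 0)*13 = -7*13 = -91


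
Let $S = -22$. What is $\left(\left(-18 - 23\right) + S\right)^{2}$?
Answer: $3969$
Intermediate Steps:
$\left(\left(-18 - 23\right) + S\right)^{2} = \left(\left(-18 - 23\right) - 22\right)^{2} = \left(-41 - 22\right)^{2} = \left(-63\right)^{2} = 3969$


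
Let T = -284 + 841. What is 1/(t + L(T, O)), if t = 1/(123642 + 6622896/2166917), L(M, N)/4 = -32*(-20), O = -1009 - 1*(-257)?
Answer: 267928574610/685897153168517 ≈ 0.00039063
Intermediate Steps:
O = -752 (O = -1009 + 257 = -752)
T = 557
L(M, N) = 2560 (L(M, N) = 4*(-32*(-20)) = 4*640 = 2560)
t = 2166917/267928574610 (t = 1/(123642 + 6622896*(1/2166917)) = 1/(123642 + 6622896/2166917) = 1/(267928574610/2166917) = 2166917/267928574610 ≈ 8.0877e-6)
1/(t + L(T, O)) = 1/(2166917/267928574610 + 2560) = 1/(685897153168517/267928574610) = 267928574610/685897153168517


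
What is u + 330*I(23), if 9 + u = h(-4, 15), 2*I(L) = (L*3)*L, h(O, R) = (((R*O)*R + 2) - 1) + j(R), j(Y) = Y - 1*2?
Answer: 260960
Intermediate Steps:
j(Y) = -2 + Y (j(Y) = Y - 2 = -2 + Y)
h(O, R) = -1 + R + O*R**2 (h(O, R) = (((R*O)*R + 2) - 1) + (-2 + R) = (((O*R)*R + 2) - 1) + (-2 + R) = ((O*R**2 + 2) - 1) + (-2 + R) = ((2 + O*R**2) - 1) + (-2 + R) = (1 + O*R**2) + (-2 + R) = -1 + R + O*R**2)
I(L) = 3*L**2/2 (I(L) = ((L*3)*L)/2 = ((3*L)*L)/2 = (3*L**2)/2 = 3*L**2/2)
u = -895 (u = -9 + (-1 + 15 - 4*15**2) = -9 + (-1 + 15 - 4*225) = -9 + (-1 + 15 - 900) = -9 - 886 = -895)
u + 330*I(23) = -895 + 330*((3/2)*23**2) = -895 + 330*((3/2)*529) = -895 + 330*(1587/2) = -895 + 261855 = 260960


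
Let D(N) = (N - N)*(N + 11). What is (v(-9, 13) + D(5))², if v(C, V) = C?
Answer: 81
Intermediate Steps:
D(N) = 0 (D(N) = 0*(11 + N) = 0)
(v(-9, 13) + D(5))² = (-9 + 0)² = (-9)² = 81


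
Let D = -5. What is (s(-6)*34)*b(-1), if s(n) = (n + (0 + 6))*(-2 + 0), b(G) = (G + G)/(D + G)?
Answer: 0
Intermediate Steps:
b(G) = 2*G/(-5 + G) (b(G) = (G + G)/(-5 + G) = (2*G)/(-5 + G) = 2*G/(-5 + G))
s(n) = -12 - 2*n (s(n) = (n + 6)*(-2) = (6 + n)*(-2) = -12 - 2*n)
(s(-6)*34)*b(-1) = ((-12 - 2*(-6))*34)*(2*(-1)/(-5 - 1)) = ((-12 + 12)*34)*(2*(-1)/(-6)) = (0*34)*(2*(-1)*(-⅙)) = 0*(⅓) = 0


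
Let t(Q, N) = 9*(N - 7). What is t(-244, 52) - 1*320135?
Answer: -319730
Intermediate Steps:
t(Q, N) = -63 + 9*N (t(Q, N) = 9*(-7 + N) = -63 + 9*N)
t(-244, 52) - 1*320135 = (-63 + 9*52) - 1*320135 = (-63 + 468) - 320135 = 405 - 320135 = -319730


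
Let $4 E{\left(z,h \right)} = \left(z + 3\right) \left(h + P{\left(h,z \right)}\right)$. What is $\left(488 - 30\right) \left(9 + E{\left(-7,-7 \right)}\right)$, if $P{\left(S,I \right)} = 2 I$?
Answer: $13740$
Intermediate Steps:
$E{\left(z,h \right)} = \frac{\left(3 + z\right) \left(h + 2 z\right)}{4}$ ($E{\left(z,h \right)} = \frac{\left(z + 3\right) \left(h + 2 z\right)}{4} = \frac{\left(3 + z\right) \left(h + 2 z\right)}{4}$)
$\left(488 - 30\right) \left(9 + E{\left(-7,-7 \right)}\right) = \left(488 - 30\right) \left(9 + \left(\frac{\left(-7\right)^{2}}{2} + \frac{3}{2} \left(-7\right) + \frac{3}{4} \left(-7\right) + \frac{1}{4} \left(-7\right) \left(-7\right)\right)\right) = 458 \left(9 + \left(\frac{1}{2} \cdot 49 - \frac{21}{2} - \frac{21}{4} + \frac{49}{4}\right)\right) = 458 \left(9 + \left(\frac{49}{2} - \frac{21}{2} - \frac{21}{4} + \frac{49}{4}\right)\right) = 458 \left(9 + 21\right) = 458 \cdot 30 = 13740$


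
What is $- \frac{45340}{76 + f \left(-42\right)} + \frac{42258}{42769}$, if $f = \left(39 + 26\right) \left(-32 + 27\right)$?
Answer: $- \frac{679556576}{293523647} \approx -2.3152$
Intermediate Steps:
$f = -325$ ($f = 65 \left(-5\right) = -325$)
$- \frac{45340}{76 + f \left(-42\right)} + \frac{42258}{42769} = - \frac{45340}{76 - -13650} + \frac{42258}{42769} = - \frac{45340}{76 + 13650} + 42258 \cdot \frac{1}{42769} = - \frac{45340}{13726} + \frac{42258}{42769} = \left(-45340\right) \frac{1}{13726} + \frac{42258}{42769} = - \frac{22670}{6863} + \frac{42258}{42769} = - \frac{679556576}{293523647}$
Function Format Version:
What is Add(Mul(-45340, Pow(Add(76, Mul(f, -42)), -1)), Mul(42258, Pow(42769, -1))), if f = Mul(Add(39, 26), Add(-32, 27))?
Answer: Rational(-679556576, 293523647) ≈ -2.3152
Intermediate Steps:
f = -325 (f = Mul(65, -5) = -325)
Add(Mul(-45340, Pow(Add(76, Mul(f, -42)), -1)), Mul(42258, Pow(42769, -1))) = Add(Mul(-45340, Pow(Add(76, Mul(-325, -42)), -1)), Mul(42258, Pow(42769, -1))) = Add(Mul(-45340, Pow(Add(76, 13650), -1)), Mul(42258, Rational(1, 42769))) = Add(Mul(-45340, Pow(13726, -1)), Rational(42258, 42769)) = Add(Mul(-45340, Rational(1, 13726)), Rational(42258, 42769)) = Add(Rational(-22670, 6863), Rational(42258, 42769)) = Rational(-679556576, 293523647)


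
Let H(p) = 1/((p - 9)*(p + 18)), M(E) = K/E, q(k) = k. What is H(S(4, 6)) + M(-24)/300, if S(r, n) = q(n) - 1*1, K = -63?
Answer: -39/18400 ≈ -0.0021196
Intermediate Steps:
S(r, n) = -1 + n (S(r, n) = n - 1*1 = n - 1 = -1 + n)
M(E) = -63/E
H(p) = 1/((-9 + p)*(18 + p))
H(S(4, 6)) + M(-24)/300 = 1/(-162 + (-1 + 6)² + 9*(-1 + 6)) - 63/(-24)/300 = 1/(-162 + 5² + 9*5) - 63*(-1/24)*(1/300) = 1/(-162 + 25 + 45) + (21/8)*(1/300) = 1/(-92) + 7/800 = -1/92 + 7/800 = -39/18400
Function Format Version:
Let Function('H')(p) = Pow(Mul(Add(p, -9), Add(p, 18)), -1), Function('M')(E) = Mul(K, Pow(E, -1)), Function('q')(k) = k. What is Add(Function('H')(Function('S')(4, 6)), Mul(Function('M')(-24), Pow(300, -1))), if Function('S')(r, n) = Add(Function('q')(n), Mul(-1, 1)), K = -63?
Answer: Rational(-39, 18400) ≈ -0.0021196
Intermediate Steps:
Function('S')(r, n) = Add(-1, n) (Function('S')(r, n) = Add(n, Mul(-1, 1)) = Add(n, -1) = Add(-1, n))
Function('M')(E) = Mul(-63, Pow(E, -1))
Function('H')(p) = Mul(Pow(Add(-9, p), -1), Pow(Add(18, p), -1)) (Function('H')(p) = Pow(Mul(Add(-9, p), Add(18, p)), -1) = Mul(Pow(Add(-9, p), -1), Pow(Add(18, p), -1)))
Add(Function('H')(Function('S')(4, 6)), Mul(Function('M')(-24), Pow(300, -1))) = Add(Pow(Add(-162, Pow(Add(-1, 6), 2), Mul(9, Add(-1, 6))), -1), Mul(Mul(-63, Pow(-24, -1)), Pow(300, -1))) = Add(Pow(Add(-162, Pow(5, 2), Mul(9, 5)), -1), Mul(Mul(-63, Rational(-1, 24)), Rational(1, 300))) = Add(Pow(Add(-162, 25, 45), -1), Mul(Rational(21, 8), Rational(1, 300))) = Add(Pow(-92, -1), Rational(7, 800)) = Add(Rational(-1, 92), Rational(7, 800)) = Rational(-39, 18400)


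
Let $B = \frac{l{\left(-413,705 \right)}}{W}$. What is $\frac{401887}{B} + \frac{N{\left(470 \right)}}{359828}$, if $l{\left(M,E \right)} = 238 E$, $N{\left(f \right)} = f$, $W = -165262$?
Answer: $- \frac{853520358545819}{2156269290} \approx -3.9583 \cdot 10^{5}$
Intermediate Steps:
$B = - \frac{83895}{82631}$ ($B = \frac{238 \cdot 705}{-165262} = 167790 \left(- \frac{1}{165262}\right) = - \frac{83895}{82631} \approx -1.0153$)
$\frac{401887}{B} + \frac{N{\left(470 \right)}}{359828} = \frac{401887}{- \frac{83895}{82631}} + \frac{470}{359828} = 401887 \left(- \frac{82631}{83895}\right) + 470 \cdot \frac{1}{359828} = - \frac{33208324697}{83895} + \frac{235}{179914} = - \frac{853520358545819}{2156269290}$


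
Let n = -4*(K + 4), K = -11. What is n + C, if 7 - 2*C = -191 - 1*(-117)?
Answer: 137/2 ≈ 68.500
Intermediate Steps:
n = 28 (n = -4*(-11 + 4) = -4*(-7) = 28)
C = 81/2 (C = 7/2 - (-191 - 1*(-117))/2 = 7/2 - (-191 + 117)/2 = 7/2 - ½*(-74) = 7/2 + 37 = 81/2 ≈ 40.500)
n + C = 28 + 81/2 = 137/2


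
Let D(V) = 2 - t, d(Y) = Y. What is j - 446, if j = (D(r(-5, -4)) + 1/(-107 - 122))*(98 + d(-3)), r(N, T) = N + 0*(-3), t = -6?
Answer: 71811/229 ≈ 313.58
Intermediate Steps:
r(N, T) = N (r(N, T) = N + 0 = N)
D(V) = 8 (D(V) = 2 - 1*(-6) = 2 + 6 = 8)
j = 173945/229 (j = (8 + 1/(-107 - 122))*(98 - 3) = (8 + 1/(-229))*95 = (8 - 1/229)*95 = (1831/229)*95 = 173945/229 ≈ 759.58)
j - 446 = 173945/229 - 446 = 71811/229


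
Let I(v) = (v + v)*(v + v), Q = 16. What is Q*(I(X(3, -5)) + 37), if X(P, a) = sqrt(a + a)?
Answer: -48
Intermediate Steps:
X(P, a) = sqrt(2)*sqrt(a) (X(P, a) = sqrt(2*a) = sqrt(2)*sqrt(a))
I(v) = 4*v**2 (I(v) = (2*v)*(2*v) = 4*v**2)
Q*(I(X(3, -5)) + 37) = 16*(4*(sqrt(2)*sqrt(-5))**2 + 37) = 16*(4*(sqrt(2)*(I*sqrt(5)))**2 + 37) = 16*(4*(I*sqrt(10))**2 + 37) = 16*(4*(-10) + 37) = 16*(-40 + 37) = 16*(-3) = -48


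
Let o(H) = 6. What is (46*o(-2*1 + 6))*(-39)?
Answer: -10764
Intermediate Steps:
(46*o(-2*1 + 6))*(-39) = (46*6)*(-39) = 276*(-39) = -10764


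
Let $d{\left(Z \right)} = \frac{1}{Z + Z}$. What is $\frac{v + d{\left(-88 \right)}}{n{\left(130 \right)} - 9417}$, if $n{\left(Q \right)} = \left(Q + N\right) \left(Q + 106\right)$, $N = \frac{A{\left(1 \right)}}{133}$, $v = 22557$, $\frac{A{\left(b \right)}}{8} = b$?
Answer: $\frac{528014123}{498056592} \approx 1.0601$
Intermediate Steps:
$d{\left(Z \right)} = \frac{1}{2 Z}$
$A{\left(b \right)} = 8 b$
$N = \frac{8}{133}$ ($N = \frac{8 \cdot 1}{133} = 8 \cdot \frac{1}{133} = \frac{8}{133} \approx 0.06015$)
$n{\left(Q \right)} = \left(106 + Q\right) \left(\frac{8}{133} + Q\right)$ ($n{\left(Q \right)} = \left(Q + \frac{8}{133}\right) \left(Q + 106\right) = \left(\frac{8}{133} + Q\right) \left(106 + Q\right) = \left(106 + Q\right) \left(\frac{8}{133} + Q\right)$)
$\frac{v + d{\left(-88 \right)}}{n{\left(130 \right)} - 9417} = \frac{22557 + \frac{1}{2 \left(-88\right)}}{\left(\frac{848}{133} + 130^{2} + \frac{14106}{133} \cdot 130\right) - 9417} = \frac{22557 + \frac{1}{2} \left(- \frac{1}{88}\right)}{\left(\frac{848}{133} + 16900 + \frac{1833780}{133}\right) - 9417} = \frac{22557 - \frac{1}{176}}{\frac{4082328}{133} - 9417} = \frac{3970031}{176 \cdot \frac{2829867}{133}} = \frac{3970031}{176} \cdot \frac{133}{2829867} = \frac{528014123}{498056592}$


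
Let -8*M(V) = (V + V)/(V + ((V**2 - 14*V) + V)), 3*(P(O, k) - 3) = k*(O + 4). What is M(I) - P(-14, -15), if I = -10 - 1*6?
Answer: -5935/112 ≈ -52.991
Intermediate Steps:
P(O, k) = 3 + k*(4 + O)/3 (P(O, k) = 3 + (k*(O + 4))/3 = 3 + (k*(4 + O))/3 = 3 + k*(4 + O)/3)
I = -16 (I = -10 - 6 = -16)
M(V) = -V/(4*(V**2 - 12*V)) (M(V) = -(V + V)/(8*(V + ((V**2 - 14*V) + V))) = -2*V/(8*(V + (V**2 - 13*V))) = -2*V/(8*(V**2 - 12*V)) = -V/(4*(V**2 - 12*V)))
M(I) - P(-14, -15) = -1/(-48 + 4*(-16)) - (3 + (4/3)*(-15) + (1/3)*(-14)*(-15)) = -1/(-48 - 64) - (3 - 20 + 70) = -1/(-112) - 1*53 = -1*(-1/112) - 53 = 1/112 - 53 = -5935/112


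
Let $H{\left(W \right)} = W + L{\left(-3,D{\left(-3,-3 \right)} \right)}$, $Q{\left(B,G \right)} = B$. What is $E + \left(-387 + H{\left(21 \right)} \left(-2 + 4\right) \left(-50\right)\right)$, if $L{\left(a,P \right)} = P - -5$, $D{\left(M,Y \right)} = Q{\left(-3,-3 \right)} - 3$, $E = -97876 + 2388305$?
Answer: $2288042$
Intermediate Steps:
$E = 2290429$
$D{\left(M,Y \right)} = -6$ ($D{\left(M,Y \right)} = -3 - 3 = -6$)
$L{\left(a,P \right)} = 5 + P$ ($L{\left(a,P \right)} = P + 5 = 5 + P$)
$H{\left(W \right)} = -1 + W$ ($H{\left(W \right)} = W + \left(5 - 6\right) = W - 1 = -1 + W$)
$E + \left(-387 + H{\left(21 \right)} \left(-2 + 4\right) \left(-50\right)\right) = 2290429 + \left(-387 + \left(-1 + 21\right) \left(-2 + 4\right) \left(-50\right)\right) = 2290429 + \left(-387 + 20 \cdot 2 \left(-50\right)\right) = 2290429 + \left(-387 + 20 \left(-100\right)\right) = 2290429 - 2387 = 2288042$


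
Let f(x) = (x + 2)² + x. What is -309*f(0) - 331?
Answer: -1567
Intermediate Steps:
f(x) = x + (2 + x)² (f(x) = (2 + x)² + x = x + (2 + x)²)
-309*f(0) - 331 = -309*(0 + (2 + 0)²) - 331 = -309*(0 + 2²) - 331 = -309*(0 + 4) - 331 = -309*4 - 331 = -1236 - 331 = -1567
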